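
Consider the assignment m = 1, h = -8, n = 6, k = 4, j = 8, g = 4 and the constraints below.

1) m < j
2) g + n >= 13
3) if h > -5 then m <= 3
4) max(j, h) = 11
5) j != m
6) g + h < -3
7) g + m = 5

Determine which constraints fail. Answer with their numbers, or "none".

The assignment fails constraints 2, 4.

1) m = 1, j = 8; 1 < 8 — holds.
2) g + n = 4 + 6 = 10; 10 < 13, bound 13 not met — fails.
3) h = -8, not > -5; antecedent false, conditional vacuously true — holds.
4) max(8, -8) = 8, not 11 — fails.
5) j = 8, m = 1; distinct — holds.
6) g + h = 4 + (-8) = -4; -4 < -3 — holds.
7) g + m = 4 + 1 = 5 — holds.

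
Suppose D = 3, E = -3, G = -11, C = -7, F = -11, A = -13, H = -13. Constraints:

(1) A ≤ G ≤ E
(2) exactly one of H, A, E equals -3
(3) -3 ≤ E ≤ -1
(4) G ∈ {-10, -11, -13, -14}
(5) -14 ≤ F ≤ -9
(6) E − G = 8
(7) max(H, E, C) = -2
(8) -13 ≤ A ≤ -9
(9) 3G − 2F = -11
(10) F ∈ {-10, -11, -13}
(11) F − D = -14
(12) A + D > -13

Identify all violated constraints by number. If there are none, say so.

The assignment fails constraint 7.

(1) values -13 ≤ -11 ≤ -3 — holds.
(2) H=-13, A=-13, E=-3; 1 of them equals -3 — holds.
(3) E = -3 lies in [-3, -1] — holds.
(4) G = -11 is in {-10, -11, -13, -14} — holds.
(5) F = -11 lies in [-14, -9] — holds.
(6) E − G = -3 − (-11) = 8 — holds.
(7) max(-13, -3, -7) = -3, not -2 — fails.
(8) A = -13 lies in [-13, -9] — holds.
(9) 3G − 2F = 3(-11) − 2(-11) = -11 — holds.
(10) F = -11 is in {-10, -11, -13} — holds.
(11) F − D = -11 − 3 = -14 — holds.
(12) A + D = -13 + 3 = -10; -10 > -13 — holds.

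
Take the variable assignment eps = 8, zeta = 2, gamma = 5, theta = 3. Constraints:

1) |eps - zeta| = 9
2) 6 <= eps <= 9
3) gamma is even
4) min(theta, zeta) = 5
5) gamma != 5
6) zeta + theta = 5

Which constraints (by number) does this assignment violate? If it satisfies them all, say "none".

Constraints 1, 3, 4, and 5 do not hold.

1) |8 - 2| = 6, not 9  ✘
2) eps = 8 lies in [6, 9]  ✔
3) gamma = 5 is odd  ✘
4) min(3, 2) = 2, not 5  ✘
5) gamma = 5, but 5 is required to differ  ✘
6) zeta + theta = 2 + 3 = 5  ✔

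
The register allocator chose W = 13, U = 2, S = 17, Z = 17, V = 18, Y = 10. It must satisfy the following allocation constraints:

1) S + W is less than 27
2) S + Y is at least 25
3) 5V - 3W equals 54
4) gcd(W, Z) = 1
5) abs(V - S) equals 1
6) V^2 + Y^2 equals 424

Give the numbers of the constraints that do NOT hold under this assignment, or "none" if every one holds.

1) S + W = 17 + 13 = 30; 30 ≥ 27, bound 27 not met — does not hold.
2) S + Y = 17 + 10 = 27; 27 ≥ 25 — holds.
3) 5V - 3W = 5(18) - 3(13) = 51, not 54 — does not hold.
4) gcd(13, 17) = 1 — holds.
5) abs(18 - 17) = 1 — holds.
6) V^2 + Y^2 = 18^2 + 10^2 = 324 + 100 = 424 — holds.

Constraints 1, 3 are violated.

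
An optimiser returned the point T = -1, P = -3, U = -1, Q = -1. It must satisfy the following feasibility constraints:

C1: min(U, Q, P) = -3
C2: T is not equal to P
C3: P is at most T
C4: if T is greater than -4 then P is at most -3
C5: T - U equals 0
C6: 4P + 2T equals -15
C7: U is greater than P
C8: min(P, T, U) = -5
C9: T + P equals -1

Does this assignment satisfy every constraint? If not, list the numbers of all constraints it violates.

C1: min(-1, -1, -3) = -3 — holds.
C2: T = -1, P = -3; distinct — holds.
C3: P = -3, T = -1; -3 ≤ -1 — holds.
C4: T = -1 > -4, so we need P ≤ -3; P = -3 ≤ -3 — holds.
C5: T - U = -1 - (-1) = 0 — holds.
C6: 4P + 2T = 4(-3) + 2(-1) = -14, not -15 — fails.
C7: U = -1, P = -3; -1 > -3 — holds.
C8: min(-3, -1, -1) = -3, not -5 — fails.
C9: T + P = -1 + (-3) = -4, not -1 — fails.

The assignment fails constraints 6, 8, 9.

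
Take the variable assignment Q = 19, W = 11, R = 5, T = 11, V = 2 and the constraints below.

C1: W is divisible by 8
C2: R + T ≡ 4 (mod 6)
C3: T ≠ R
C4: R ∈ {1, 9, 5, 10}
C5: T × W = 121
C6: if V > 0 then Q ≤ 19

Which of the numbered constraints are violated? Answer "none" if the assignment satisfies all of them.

C1: 11 = 8×1 + 3, so 8 does not divide 11 — does not hold.
C2: R + T = 16; 16 mod 6 = 4 — holds.
C3: T = 11, R = 5; distinct — holds.
C4: R = 5 is in {1, 9, 5, 10} — holds.
C5: T × W = 11 × 11 = 121 — holds.
C6: V = 2 > 0, so we need Q ≤ 19; Q = 19 ≤ 19 — holds.

Constraint 1 does not hold.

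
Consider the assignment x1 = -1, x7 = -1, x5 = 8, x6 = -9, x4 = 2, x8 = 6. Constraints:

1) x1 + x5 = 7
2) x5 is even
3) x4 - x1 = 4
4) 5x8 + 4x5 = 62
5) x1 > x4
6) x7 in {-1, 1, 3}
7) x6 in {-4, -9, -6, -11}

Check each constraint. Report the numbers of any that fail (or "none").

1) x1 + x5 = -1 + 8 = 7  ✓
2) x5 = 8 is even  ✓
3) x4 - x1 = 2 - (-1) = 3, not 4  ✗
4) 5x8 + 4x5 = 5(6) + 4(8) = 62  ✓
5) x1 = -1, x4 = 2; -1 ≤ 2 (want >)  ✗
6) x7 = -1 is in {-1, 1, 3}  ✓
7) x6 = -9 is in {-4, -9, -6, -11}  ✓

Constraints 3, 5 do not hold.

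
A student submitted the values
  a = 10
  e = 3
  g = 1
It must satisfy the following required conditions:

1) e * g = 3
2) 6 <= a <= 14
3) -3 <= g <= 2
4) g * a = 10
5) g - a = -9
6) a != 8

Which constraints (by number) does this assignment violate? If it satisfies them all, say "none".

1) e * g = 3 * 1 = 3  OK
2) a = 10 lies in [6, 14]  OK
3) g = 1 lies in [-3, 2]  OK
4) g * a = 1 * 10 = 10  OK
5) g - a = 1 - 10 = -9  OK
6) a = 10, and 10 ≠ 8  OK

None — every constraint holds.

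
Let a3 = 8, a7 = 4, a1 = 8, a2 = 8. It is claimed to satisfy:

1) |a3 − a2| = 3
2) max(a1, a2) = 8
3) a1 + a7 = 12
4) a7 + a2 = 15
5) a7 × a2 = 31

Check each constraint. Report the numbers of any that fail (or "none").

Violated: 1, 4, 5.

1) |8 − 8| = 0, not 3 — fails.
2) max(8, 8) = 8 — holds.
3) a1 + a7 = 8 + 4 = 12 — holds.
4) a7 + a2 = 4 + 8 = 12, not 15 — fails.
5) a7 × a2 = 4 × 8 = 32, not 31 — fails.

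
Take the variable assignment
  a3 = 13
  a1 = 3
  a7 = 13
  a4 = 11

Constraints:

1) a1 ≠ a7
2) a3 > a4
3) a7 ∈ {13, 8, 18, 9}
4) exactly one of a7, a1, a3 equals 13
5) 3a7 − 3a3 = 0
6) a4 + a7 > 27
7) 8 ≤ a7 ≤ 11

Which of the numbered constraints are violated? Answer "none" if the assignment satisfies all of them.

The assignment fails constraints 4, 6, and 7.

1) a1 = 3, a7 = 13; distinct  yes
2) a3 = 13, a4 = 11; 13 > 11  yes
3) a7 = 13 is in {13, 8, 18, 9}  yes
4) a7=13, a1=3, a3=13; 2 of them equal 13, not exactly one  no
5) 3a7 − 3a3 = 3(13) − 3(13) = 0  yes
6) a4 + a7 = 11 + 13 = 24; 24 ≤ 27, bound 27 not met  no
7) a7 = 13 is outside [8, 11]  no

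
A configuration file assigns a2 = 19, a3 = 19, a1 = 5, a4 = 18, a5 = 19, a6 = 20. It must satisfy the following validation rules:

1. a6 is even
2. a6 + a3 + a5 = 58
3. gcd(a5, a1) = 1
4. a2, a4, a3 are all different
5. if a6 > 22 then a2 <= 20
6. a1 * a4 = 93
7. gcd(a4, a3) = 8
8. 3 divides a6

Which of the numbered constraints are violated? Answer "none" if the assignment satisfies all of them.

Constraints 4, 6, 7, and 8 do not hold.

1. a6 = 20 is even — holds.
2. a6 + a3 + a5 = 20 + 19 + 19 = 58 — holds.
3. gcd(19, 5) = 1 — holds.
4. a2 = a3 = 19, not all different — fails.
5. a6 = 20, not > 22; antecedent false, conditional vacuously true — holds.
6. a1 * a4 = 5 * 18 = 90, not 93 — fails.
7. gcd(18, 19) = 1, not 8 — fails.
8. 20 = 3*6 + 2, so 3 does not divide 20 — fails.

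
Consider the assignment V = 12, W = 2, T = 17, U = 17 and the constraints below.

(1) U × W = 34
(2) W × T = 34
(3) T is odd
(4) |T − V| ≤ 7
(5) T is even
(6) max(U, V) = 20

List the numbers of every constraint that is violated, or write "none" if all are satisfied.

The assignment fails constraints 5, 6.

(1) U × W = 17 × 2 = 34  OK
(2) W × T = 2 × 17 = 34  OK
(3) T = 17 is odd  OK
(4) |17 − 12| = 5; 5 ≤ 7  OK
(5) T = 17 is odd  FAIL
(6) max(17, 12) = 17, not 20  FAIL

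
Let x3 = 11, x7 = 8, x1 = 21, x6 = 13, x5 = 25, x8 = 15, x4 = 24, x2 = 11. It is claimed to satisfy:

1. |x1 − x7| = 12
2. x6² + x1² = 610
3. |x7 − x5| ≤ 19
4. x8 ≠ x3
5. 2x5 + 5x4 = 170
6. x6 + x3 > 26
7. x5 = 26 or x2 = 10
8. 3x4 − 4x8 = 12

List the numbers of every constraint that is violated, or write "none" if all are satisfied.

Constraints 1, 6, 7 are violated.

1. |21 − 8| = 13, not 12 — does not hold.
2. x6² + x1² = 13² + 21² = 169 + 441 = 610 — holds.
3. |8 − 25| = 17; 17 ≤ 19 — holds.
4. x8 = 15, x3 = 11; distinct — holds.
5. 2x5 + 5x4 = 2(25) + 5(24) = 170 — holds.
6. x6 + x3 = 13 + 11 = 24; 24 ≤ 26, bound 26 not met — does not hold.
7. x5 = 25 ≠ 26 and x2 = 11 ≠ 10; both disjuncts false — does not hold.
8. 3x4 − 4x8 = 3(24) − 4(15) = 12 — holds.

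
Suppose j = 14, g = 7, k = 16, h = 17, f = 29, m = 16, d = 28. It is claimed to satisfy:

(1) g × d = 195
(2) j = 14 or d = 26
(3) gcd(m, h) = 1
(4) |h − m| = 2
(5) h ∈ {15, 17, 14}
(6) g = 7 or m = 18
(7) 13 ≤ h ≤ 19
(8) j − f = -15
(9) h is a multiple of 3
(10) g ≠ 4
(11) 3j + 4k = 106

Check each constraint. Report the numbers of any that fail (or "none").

(1) g × d = 7 × 28 = 196, not 195  FAIL
(2) j = 14 = 14 (first disjunct)  OK
(3) gcd(16, 17) = 1  OK
(4) |17 − 16| = 1, not 2  FAIL
(5) h = 17 is in {15, 17, 14}  OK
(6) g = 7 = 7 (first disjunct)  OK
(7) h = 17 lies in [13, 19]  OK
(8) j − f = 14 − 29 = -15  OK
(9) 17 = 3×5 + 2, so 3 does not divide 17  FAIL
(10) g = 7, and 7 ≠ 4  OK
(11) 3j + 4k = 3(14) + 4(16) = 106  OK

Violated: 1, 4, 9.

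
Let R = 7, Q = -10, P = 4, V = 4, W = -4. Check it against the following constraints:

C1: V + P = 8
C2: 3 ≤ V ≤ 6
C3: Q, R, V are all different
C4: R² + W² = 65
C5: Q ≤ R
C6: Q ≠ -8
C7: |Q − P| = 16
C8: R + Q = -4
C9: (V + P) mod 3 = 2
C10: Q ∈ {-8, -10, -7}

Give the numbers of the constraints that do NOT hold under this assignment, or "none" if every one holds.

Constraints 7 and 8 do not hold.

C1: V + P = 4 + 4 = 8 — holds.
C2: V = 4 lies in [3, 6] — holds.
C3: values -10, 7, 4 are pairwise distinct — holds.
C4: R² + W² = 7² + (-4)² = 49 + 16 = 65 — holds.
C5: Q = -10, R = 7; -10 ≤ 7 — holds.
C6: Q = -10, and -10 ≠ -8 — holds.
C7: |-10 − 4| = 14, not 16 — does not hold.
C8: R + Q = 7 + (-10) = -3, not -4 — does not hold.
C9: V + P = 8; 8 mod 3 = 2 — holds.
C10: Q = -10 is in {-8, -10, -7} — holds.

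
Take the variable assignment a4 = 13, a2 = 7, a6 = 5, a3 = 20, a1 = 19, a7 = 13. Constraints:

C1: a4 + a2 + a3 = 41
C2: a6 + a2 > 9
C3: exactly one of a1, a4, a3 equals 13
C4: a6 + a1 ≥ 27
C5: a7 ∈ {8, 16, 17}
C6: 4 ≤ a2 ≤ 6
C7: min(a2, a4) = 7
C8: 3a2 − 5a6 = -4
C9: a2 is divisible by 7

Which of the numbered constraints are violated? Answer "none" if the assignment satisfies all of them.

C1: a4 + a2 + a3 = 13 + 7 + 20 = 40, not 41 — fails.
C2: a6 + a2 = 5 + 7 = 12; 12 > 9 — holds.
C3: a1=19, a4=13, a3=20; 1 of them equals 13 — holds.
C4: a6 + a1 = 5 + 19 = 24; 24 < 27, bound 27 not met — fails.
C5: a7 = 13 is not in {8, 16, 17} — fails.
C6: a2 = 7 is outside [4, 6] — fails.
C7: min(7, 13) = 7 — holds.
C8: 3a2 − 5a6 = 3(7) − 5(5) = -4 — holds.
C9: 7 / 7 = 1, so 7 divides 7 — holds.

Violated: 1, 4, 5, 6.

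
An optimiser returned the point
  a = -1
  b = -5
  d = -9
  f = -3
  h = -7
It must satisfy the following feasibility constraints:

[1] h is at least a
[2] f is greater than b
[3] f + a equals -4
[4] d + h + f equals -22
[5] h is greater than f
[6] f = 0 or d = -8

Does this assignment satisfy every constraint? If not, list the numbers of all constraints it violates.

[1] h = -7, a = -1; -7 < -1 (want ≥) — does not hold.
[2] f = -3, b = -5; -3 > -5 — holds.
[3] f + a = -3 + (-1) = -4 — holds.
[4] d + h + f = -9 + (-7) + (-3) = -19, not -22 — does not hold.
[5] h = -7, f = -3; -7 ≤ -3 (want >) — does not hold.
[6] f = -3 ≠ 0 and d = -9 ≠ -8; both disjuncts false — does not hold.

The assignment fails constraints 1, 4, 5, and 6.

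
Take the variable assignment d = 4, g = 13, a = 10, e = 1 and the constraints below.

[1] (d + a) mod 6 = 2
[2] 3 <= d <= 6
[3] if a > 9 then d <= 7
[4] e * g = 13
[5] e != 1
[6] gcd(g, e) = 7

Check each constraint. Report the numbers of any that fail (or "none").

The assignment fails constraints 5 and 6.

[1] d + a = 14; 14 mod 6 = 2  OK
[2] d = 4 lies in [3, 6]  OK
[3] a = 10 > 9, so we need d ≤ 7; d = 4 ≤ 7  OK
[4] e * g = 1 * 13 = 13  OK
[5] e = 1, but 1 is required to differ  FAIL
[6] gcd(13, 1) = 1, not 7  FAIL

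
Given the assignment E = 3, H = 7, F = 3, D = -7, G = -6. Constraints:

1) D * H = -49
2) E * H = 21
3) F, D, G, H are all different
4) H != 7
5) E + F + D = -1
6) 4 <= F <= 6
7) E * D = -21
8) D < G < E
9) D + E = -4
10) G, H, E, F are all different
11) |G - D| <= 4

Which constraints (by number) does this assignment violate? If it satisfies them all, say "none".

Violated: 4, 6, 10.

1) D * H = -7 * 7 = -49 — satisfied.
2) E * H = 3 * 7 = 21 — satisfied.
3) values 3, -7, -6, 7 are pairwise distinct — satisfied.
4) H = 7, but 7 is required to differ — violated.
5) E + F + D = 3 + 3 + (-7) = -1 — satisfied.
6) F = 3 is outside [4, 6] — violated.
7) E * D = 3 * (-7) = -21 — satisfied.
8) values -7 < -6 < 3 — satisfied.
9) D + E = -7 + 3 = -4 — satisfied.
10) E = F = 3, not all different — violated.
11) |-6 - (-7)| = 1; 1 ≤ 4 — satisfied.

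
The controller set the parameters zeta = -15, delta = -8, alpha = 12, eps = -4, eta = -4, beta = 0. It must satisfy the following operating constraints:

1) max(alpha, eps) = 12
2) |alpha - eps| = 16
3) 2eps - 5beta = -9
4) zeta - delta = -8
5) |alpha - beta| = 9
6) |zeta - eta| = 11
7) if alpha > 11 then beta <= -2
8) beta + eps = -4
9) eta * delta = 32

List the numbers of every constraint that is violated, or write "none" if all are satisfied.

Constraints 3, 4, 5, and 7 do not hold.

1) max(12, -4) = 12 — holds.
2) |12 - (-4)| = 16 — holds.
3) 2eps - 5beta = 2(-4) - 5(0) = -8, not -9 — does not hold.
4) zeta - delta = -15 - (-8) = -7, not -8 — does not hold.
5) |12 - 0| = 12, not 9 — does not hold.
6) |-15 - (-4)| = 11 — holds.
7) alpha = 12 > 11, so we need beta ≤ -2; but beta = 0 > -2 — does not hold.
8) beta + eps = 0 + (-4) = -4 — holds.
9) eta * delta = -4 * (-8) = 32 — holds.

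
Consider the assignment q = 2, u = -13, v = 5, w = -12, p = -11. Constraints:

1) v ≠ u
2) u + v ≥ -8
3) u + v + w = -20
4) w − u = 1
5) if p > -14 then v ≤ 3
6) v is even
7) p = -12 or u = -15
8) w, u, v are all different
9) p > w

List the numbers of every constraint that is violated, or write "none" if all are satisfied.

No — constraints 5, 6, and 7 are not satisfied.

1) v = 5, u = -13; distinct  holds
2) u + v = -13 + 5 = -8; -8 ≥ -8  holds
3) u + v + w = -13 + 5 + (-12) = -20  holds
4) w − u = -12 − (-13) = 1  holds
5) p = -11 > -14, so we need v ≤ 3; but v = 5 > 3  fails
6) v = 5 is odd  fails
7) p = -11 ≠ -12 and u = -13 ≠ -15; both disjuncts false  fails
8) values -12, -13, 5 are pairwise distinct  holds
9) p = -11, w = -12; -11 > -12  holds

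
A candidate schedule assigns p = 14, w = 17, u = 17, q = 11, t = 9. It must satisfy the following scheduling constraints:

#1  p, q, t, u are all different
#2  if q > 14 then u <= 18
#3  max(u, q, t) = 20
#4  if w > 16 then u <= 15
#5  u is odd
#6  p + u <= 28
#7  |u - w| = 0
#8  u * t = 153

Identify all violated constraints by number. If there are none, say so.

#1 values 14, 11, 9, 17 are pairwise distinct — OK.
#2 q = 11, not > 14; antecedent false, conditional vacuously true — OK.
#3 max(17, 11, 9) = 17, not 20 — violated.
#4 w = 17 > 16, so we need u ≤ 15; but u = 17 > 15 — violated.
#5 u = 17 is odd — OK.
#6 p + u = 14 + 17 = 31; 31 > 28, bound 28 not met — violated.
#7 |17 - 17| = 0 — OK.
#8 u * t = 17 * 9 = 153 — OK.

No — constraints 3, 4, and 6 are not satisfied.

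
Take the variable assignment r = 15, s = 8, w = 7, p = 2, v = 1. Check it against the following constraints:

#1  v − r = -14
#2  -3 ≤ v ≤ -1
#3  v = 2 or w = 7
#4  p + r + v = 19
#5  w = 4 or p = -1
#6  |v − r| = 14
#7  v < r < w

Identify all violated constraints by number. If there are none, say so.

#1 v − r = 1 − 15 = -14 — OK.
#2 v = 1 is outside [-3, -1] — violated.
#3 v = 1 ≠ 2, but w = 7 = 7 (second disjunct) — OK.
#4 p + r + v = 2 + 15 + 1 = 18, not 19 — violated.
#5 w = 7 ≠ 4 and p = 2 ≠ -1; both disjuncts false — violated.
#6 |1 − 15| = 14 — OK.
#7 values 1, 15, 7; r = 15 is not < w = 7 — violated.

Violated: 2, 4, 5, and 7.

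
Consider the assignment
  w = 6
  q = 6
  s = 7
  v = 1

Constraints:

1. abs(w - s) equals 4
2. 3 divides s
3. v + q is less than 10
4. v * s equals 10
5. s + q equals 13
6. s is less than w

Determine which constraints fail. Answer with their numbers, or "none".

1. abs(6 - 7) = 1, not 4 — does not hold.
2. 7 = 3*2 + 1, so 3 does not divide 7 — does not hold.
3. v + q = 1 + 6 = 7; 7 < 10 — holds.
4. v * s = 1 * 7 = 7, not 10 — does not hold.
5. s + q = 7 + 6 = 13 — holds.
6. s = 7, w = 6; 7 ≥ 6 (want <) — does not hold.

Constraints 1, 2, 4, 6 are violated.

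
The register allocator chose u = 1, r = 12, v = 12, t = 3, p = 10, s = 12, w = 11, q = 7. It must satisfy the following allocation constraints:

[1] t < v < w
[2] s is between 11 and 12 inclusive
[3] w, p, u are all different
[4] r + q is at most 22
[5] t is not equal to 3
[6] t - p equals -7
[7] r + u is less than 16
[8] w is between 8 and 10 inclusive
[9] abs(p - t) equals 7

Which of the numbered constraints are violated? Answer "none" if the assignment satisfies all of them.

The assignment fails constraints 1, 5, and 8.

[1] values 3, 12, 11; v = 12 is not < w = 11 — does not hold.
[2] s = 12 lies in [11, 12] — holds.
[3] values 11, 10, 1 are pairwise distinct — holds.
[4] r + q = 12 + 7 = 19; 19 ≤ 22 — holds.
[5] t = 3, but 3 is required to differ — does not hold.
[6] t - p = 3 - 10 = -7 — holds.
[7] r + u = 12 + 1 = 13; 13 < 16 — holds.
[8] w = 11 is outside [8, 10] — does not hold.
[9] abs(10 - 3) = 7 — holds.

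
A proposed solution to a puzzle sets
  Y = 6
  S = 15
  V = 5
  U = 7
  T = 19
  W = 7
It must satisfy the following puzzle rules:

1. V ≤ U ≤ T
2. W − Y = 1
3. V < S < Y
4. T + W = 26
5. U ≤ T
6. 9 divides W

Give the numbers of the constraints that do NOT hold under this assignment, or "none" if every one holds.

1. values 5 ≤ 7 ≤ 19 — holds.
2. W − Y = 7 − 6 = 1 — holds.
3. values 5, 15, 6; S = 15 is not < Y = 6 — does not hold.
4. T + W = 19 + 7 = 26 — holds.
5. U = 7, T = 19; 7 ≤ 19 — holds.
6. 7 = 9×0 + 7, so 9 does not divide 7 — does not hold.

Violated: 3 and 6.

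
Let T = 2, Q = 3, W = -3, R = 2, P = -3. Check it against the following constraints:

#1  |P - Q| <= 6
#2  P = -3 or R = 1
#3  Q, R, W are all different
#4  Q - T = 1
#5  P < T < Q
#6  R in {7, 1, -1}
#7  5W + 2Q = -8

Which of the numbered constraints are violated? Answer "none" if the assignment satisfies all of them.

#1 |-3 - 3| = 6; 6 ≤ 6 — holds.
#2 P = -3 = -3 (first disjunct) — holds.
#3 values 3, 2, -3 are pairwise distinct — holds.
#4 Q - T = 3 - 2 = 1 — holds.
#5 values -3 < 2 < 3 — holds.
#6 R = 2 is not in {7, 1, -1} — fails.
#7 5W + 2Q = 5(-3) + 2(3) = -9, not -8 — fails.

Constraints 6 and 7 are violated.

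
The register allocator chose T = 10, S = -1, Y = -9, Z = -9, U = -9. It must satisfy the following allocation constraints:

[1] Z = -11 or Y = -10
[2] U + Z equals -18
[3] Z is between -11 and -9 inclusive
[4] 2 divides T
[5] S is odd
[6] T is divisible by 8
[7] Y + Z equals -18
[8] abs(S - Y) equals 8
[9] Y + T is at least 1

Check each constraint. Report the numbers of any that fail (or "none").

[1] Z = -9 ≠ -11 and Y = -9 ≠ -10; both disjuncts false — violated.
[2] U + Z = -9 + (-9) = -18 — OK.
[3] Z = -9 lies in [-11, -9] — OK.
[4] 10 / 2 = 5, so 2 divides 10 — OK.
[5] S = -1 is odd — OK.
[6] 10 = 8*1 + 2, so 8 does not divide 10 — violated.
[7] Y + Z = -9 + (-9) = -18 — OK.
[8] abs(-1 - (-9)) = 8 — OK.
[9] Y + T = -9 + 10 = 1; 1 ≥ 1 — OK.

The assignment fails constraints 1, 6.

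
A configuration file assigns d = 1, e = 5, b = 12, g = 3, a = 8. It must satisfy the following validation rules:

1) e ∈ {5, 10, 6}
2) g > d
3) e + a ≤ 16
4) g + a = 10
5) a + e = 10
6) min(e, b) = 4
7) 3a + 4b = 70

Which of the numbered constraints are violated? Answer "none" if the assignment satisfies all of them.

Constraints 4, 5, 6, and 7 are violated.

1) e = 5 is in {5, 10, 6}  OK
2) g = 3, d = 1; 3 > 1  OK
3) e + a = 5 + 8 = 13; 13 ≤ 16  OK
4) g + a = 3 + 8 = 11, not 10  FAIL
5) a + e = 8 + 5 = 13, not 10  FAIL
6) min(5, 12) = 5, not 4  FAIL
7) 3a + 4b = 3(8) + 4(12) = 72, not 70  FAIL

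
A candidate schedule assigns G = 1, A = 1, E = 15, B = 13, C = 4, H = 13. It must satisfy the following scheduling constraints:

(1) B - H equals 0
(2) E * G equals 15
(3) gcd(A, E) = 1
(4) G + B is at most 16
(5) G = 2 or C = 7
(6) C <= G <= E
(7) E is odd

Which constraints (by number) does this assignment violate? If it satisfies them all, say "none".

No — constraints 5 and 6 are not satisfied.

(1) B - H = 13 - 13 = 0  ✔
(2) E * G = 15 * 1 = 15  ✔
(3) gcd(1, 15) = 1  ✔
(4) G + B = 1 + 13 = 14; 14 ≤ 16  ✔
(5) G = 1 ≠ 2 and C = 4 ≠ 7; both disjuncts false  ✘
(6) values 4, 1, 15; C = 4 is not <= G = 1  ✘
(7) E = 15 is odd  ✔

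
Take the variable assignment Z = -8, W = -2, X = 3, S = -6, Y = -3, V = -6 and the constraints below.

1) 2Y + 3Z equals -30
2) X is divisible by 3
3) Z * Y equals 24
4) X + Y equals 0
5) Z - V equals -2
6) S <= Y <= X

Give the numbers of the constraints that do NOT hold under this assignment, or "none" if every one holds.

None — every constraint holds.

1) 2Y + 3Z = 2(-3) + 3(-8) = -30  ✔
2) 3 / 3 = 1, so 3 divides 3  ✔
3) Z * Y = -8 * (-3) = 24  ✔
4) X + Y = 3 + (-3) = 0  ✔
5) Z - V = -8 - (-6) = -2  ✔
6) values -6 <= -3 <= 3  ✔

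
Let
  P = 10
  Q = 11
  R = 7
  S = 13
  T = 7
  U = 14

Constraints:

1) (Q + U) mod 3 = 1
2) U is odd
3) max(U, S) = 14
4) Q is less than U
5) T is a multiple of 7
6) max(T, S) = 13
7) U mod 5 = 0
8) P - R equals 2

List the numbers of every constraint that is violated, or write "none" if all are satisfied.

1) Q + U = 25; 25 mod 3 = 1 — holds.
2) U = 14 is even — fails.
3) max(14, 13) = 14 — holds.
4) Q = 11, U = 14; 11 < 14 — holds.
5) 7 / 7 = 1, so 7 divides 7 — holds.
6) max(7, 13) = 13 — holds.
7) 14 mod 5 = 4, not 0 — fails.
8) P - R = 10 - 7 = 3, not 2 — fails.

Violated: 2, 7, 8.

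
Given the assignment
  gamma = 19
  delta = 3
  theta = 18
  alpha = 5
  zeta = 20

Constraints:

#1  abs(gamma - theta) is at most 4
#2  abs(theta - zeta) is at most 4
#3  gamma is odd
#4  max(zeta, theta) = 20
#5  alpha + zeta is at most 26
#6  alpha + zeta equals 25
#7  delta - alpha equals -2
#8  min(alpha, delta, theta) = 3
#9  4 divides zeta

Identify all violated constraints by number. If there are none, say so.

#1 abs(19 - 18) = 1; 1 ≤ 4  holds
#2 abs(18 - 20) = 2; 2 ≤ 4  holds
#3 gamma = 19 is odd  holds
#4 max(20, 18) = 20  holds
#5 alpha + zeta = 5 + 20 = 25; 25 ≤ 26  holds
#6 alpha + zeta = 5 + 20 = 25  holds
#7 delta - alpha = 3 - 5 = -2  holds
#8 min(5, 3, 18) = 3  holds
#9 20 / 4 = 5, so 4 divides 20  holds

The assignment satisfies every constraint.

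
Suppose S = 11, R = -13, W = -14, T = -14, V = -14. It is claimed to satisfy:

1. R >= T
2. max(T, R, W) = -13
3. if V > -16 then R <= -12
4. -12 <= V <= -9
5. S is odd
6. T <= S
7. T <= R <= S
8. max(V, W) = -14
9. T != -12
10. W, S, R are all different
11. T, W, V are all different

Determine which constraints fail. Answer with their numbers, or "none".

Constraints 4 and 11 do not hold.

1. R = -13, T = -14; -13 ≥ -14  OK
2. max(-14, -13, -14) = -13  OK
3. V = -14 > -16, so we need R ≤ -12; R = -13 ≤ -12  OK
4. V = -14 is outside [-12, -9]  FAIL
5. S = 11 is odd  OK
6. T = -14, S = 11; -14 ≤ 11  OK
7. values -14 <= -13 <= 11  OK
8. max(-14, -14) = -14  OK
9. T = -14, and -14 ≠ -12  OK
10. values -14, 11, -13 are pairwise distinct  OK
11. T = W = -14, not all different  FAIL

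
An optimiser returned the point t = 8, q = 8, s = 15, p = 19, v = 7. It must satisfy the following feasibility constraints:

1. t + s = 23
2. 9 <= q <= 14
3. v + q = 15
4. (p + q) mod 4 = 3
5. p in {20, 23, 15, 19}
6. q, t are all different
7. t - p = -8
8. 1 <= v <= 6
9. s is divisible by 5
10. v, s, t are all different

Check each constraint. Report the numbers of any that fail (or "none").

The assignment fails constraints 2, 6, 7, and 8.

1. t + s = 8 + 15 = 23  OK
2. q = 8 is outside [9, 14]  FAIL
3. v + q = 7 + 8 = 15  OK
4. p + q = 27; 27 mod 4 = 3  OK
5. p = 19 is in {20, 23, 15, 19}  OK
6. q = t = 8, not all different  FAIL
7. t - p = 8 - 19 = -11, not -8  FAIL
8. v = 7 is outside [1, 6]  FAIL
9. 15 / 5 = 3, so 5 divides 15  OK
10. values 7, 15, 8 are pairwise distinct  OK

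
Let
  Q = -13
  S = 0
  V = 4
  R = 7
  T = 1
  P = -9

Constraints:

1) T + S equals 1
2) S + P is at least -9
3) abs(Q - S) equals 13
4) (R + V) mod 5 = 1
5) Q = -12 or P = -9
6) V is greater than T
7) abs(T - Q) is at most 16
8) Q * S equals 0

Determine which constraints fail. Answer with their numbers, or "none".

1) T + S = 1 + 0 = 1 — holds.
2) S + P = 0 + (-9) = -9; -9 ≥ -9 — holds.
3) abs(-13 - 0) = 13 — holds.
4) R + V = 11; 11 mod 5 = 1 — holds.
5) Q = -13 ≠ -12, but P = -9 = -9 (second disjunct) — holds.
6) V = 4, T = 1; 4 > 1 — holds.
7) abs(1 - (-13)) = 14; 14 ≤ 16 — holds.
8) Q * S = -13 * 0 = 0 — holds.

None — every constraint holds.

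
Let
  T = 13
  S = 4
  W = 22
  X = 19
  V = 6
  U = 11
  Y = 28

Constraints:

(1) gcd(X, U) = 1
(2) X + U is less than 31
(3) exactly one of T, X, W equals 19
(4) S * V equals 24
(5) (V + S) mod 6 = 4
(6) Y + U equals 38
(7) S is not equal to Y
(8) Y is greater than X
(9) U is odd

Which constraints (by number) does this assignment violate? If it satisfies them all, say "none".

(1) gcd(19, 11) = 1 — holds.
(2) X + U = 19 + 11 = 30; 30 < 31 — holds.
(3) T=13, X=19, W=22; 1 of them equals 19 — holds.
(4) S * V = 4 * 6 = 24 — holds.
(5) V + S = 10; 10 mod 6 = 4 — holds.
(6) Y + U = 28 + 11 = 39, not 38 — does not hold.
(7) S = 4, Y = 28; distinct — holds.
(8) Y = 28, X = 19; 28 > 19 — holds.
(9) U = 11 is odd — holds.

Violated: 6.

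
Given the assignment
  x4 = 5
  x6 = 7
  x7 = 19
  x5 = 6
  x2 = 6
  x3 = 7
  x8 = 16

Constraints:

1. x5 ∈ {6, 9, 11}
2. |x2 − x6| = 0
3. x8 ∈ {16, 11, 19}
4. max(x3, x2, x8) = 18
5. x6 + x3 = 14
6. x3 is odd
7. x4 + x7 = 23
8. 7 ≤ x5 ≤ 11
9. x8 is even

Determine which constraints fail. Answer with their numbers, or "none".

Violated: 2, 4, 7, and 8.

1. x5 = 6 is in {6, 9, 11}  ✓
2. |6 − 7| = 1, not 0  ✗
3. x8 = 16 is in {16, 11, 19}  ✓
4. max(7, 6, 16) = 16, not 18  ✗
5. x6 + x3 = 7 + 7 = 14  ✓
6. x3 = 7 is odd  ✓
7. x4 + x7 = 5 + 19 = 24, not 23  ✗
8. x5 = 6 is outside [7, 11]  ✗
9. x8 = 16 is even  ✓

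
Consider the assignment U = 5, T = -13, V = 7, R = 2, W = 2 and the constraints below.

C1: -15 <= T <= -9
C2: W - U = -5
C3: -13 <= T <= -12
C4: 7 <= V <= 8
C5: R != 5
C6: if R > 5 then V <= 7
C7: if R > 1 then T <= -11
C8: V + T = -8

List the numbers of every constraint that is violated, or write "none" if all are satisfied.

No — constraints 2 and 8 are not satisfied.

C1: T = -13 lies in [-15, -9] — holds.
C2: W - U = 2 - 5 = -3, not -5 — fails.
C3: T = -13 lies in [-13, -12] — holds.
C4: V = 7 lies in [7, 8] — holds.
C5: R = 2, and 2 ≠ 5 — holds.
C6: R = 2, not > 5; antecedent false, conditional vacuously true — holds.
C7: R = 2 > 1, so we need T ≤ -11; T = -13 ≤ -11 — holds.
C8: V + T = 7 + (-13) = -6, not -8 — fails.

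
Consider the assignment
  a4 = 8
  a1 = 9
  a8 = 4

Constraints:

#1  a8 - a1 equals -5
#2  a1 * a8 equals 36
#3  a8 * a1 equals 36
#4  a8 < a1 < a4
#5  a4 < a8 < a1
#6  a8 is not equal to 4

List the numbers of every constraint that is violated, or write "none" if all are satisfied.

Constraints 4, 5, 6 do not hold.

#1 a8 - a1 = 4 - 9 = -5 — satisfied.
#2 a1 * a8 = 9 * 4 = 36 — satisfied.
#3 a8 * a1 = 4 * 9 = 36 — satisfied.
#4 values 4, 9, 8; a1 = 9 is not < a4 = 8 — violated.
#5 values 8, 4, 9; a4 = 8 is not < a8 = 4 — violated.
#6 a8 = 4, but 4 is required to differ — violated.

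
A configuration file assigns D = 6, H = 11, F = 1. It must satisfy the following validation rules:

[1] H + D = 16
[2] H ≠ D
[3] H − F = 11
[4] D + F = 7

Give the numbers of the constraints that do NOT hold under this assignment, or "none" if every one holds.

[1] H + D = 11 + 6 = 17, not 16 — violated.
[2] H = 11, D = 6; distinct — OK.
[3] H − F = 11 − 1 = 10, not 11 — violated.
[4] D + F = 6 + 1 = 7 — OK.

Constraints 1, 3 are violated.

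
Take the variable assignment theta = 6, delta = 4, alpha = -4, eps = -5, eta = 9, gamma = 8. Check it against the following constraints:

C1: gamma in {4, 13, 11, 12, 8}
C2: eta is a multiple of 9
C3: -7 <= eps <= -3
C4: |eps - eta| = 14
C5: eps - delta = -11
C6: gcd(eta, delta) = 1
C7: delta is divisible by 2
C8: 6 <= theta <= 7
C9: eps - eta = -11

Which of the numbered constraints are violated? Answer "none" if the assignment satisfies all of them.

C1: gamma = 8 is in {4, 13, 11, 12, 8} — OK.
C2: 9 / 9 = 1, so 9 divides 9 — OK.
C3: eps = -5 lies in [-7, -3] — OK.
C4: |-5 - 9| = 14 — OK.
C5: eps - delta = -5 - 4 = -9, not -11 — violated.
C6: gcd(9, 4) = 1 — OK.
C7: 4 / 2 = 2, so 2 divides 4 — OK.
C8: theta = 6 lies in [6, 7] — OK.
C9: eps - eta = -5 - 9 = -14, not -11 — violated.

No — constraints 5 and 9 are not satisfied.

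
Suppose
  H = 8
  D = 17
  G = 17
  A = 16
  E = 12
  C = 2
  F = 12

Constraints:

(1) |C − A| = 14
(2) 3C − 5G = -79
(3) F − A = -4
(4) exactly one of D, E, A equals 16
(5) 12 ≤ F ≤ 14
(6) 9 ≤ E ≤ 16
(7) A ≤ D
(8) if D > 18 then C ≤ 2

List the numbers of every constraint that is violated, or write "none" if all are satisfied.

Yes — all constraints hold.

(1) |2 − 16| = 14 — satisfied.
(2) 3C − 5G = 3(2) − 5(17) = -79 — satisfied.
(3) F − A = 12 − 16 = -4 — satisfied.
(4) D=17, E=12, A=16; 1 of them equals 16 — satisfied.
(5) F = 12 lies in [12, 14] — satisfied.
(6) E = 12 lies in [9, 16] — satisfied.
(7) A = 16, D = 17; 16 ≤ 17 — satisfied.
(8) D = 17, not > 18; antecedent false, conditional vacuously true — satisfied.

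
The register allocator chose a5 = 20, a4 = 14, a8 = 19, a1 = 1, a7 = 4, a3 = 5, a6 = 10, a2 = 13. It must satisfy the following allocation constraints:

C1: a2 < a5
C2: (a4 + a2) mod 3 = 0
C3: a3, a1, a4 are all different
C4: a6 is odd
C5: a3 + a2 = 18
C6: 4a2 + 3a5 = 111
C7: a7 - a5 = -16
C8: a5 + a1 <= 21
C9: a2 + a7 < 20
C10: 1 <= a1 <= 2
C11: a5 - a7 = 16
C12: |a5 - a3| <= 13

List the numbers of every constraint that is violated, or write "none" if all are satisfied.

C1: a2 = 13, a5 = 20; 13 < 20  true
C2: a4 + a2 = 27; 27 mod 3 = 0  true
C3: values 5, 1, 14 are pairwise distinct  true
C4: a6 = 10 is even  false
C5: a3 + a2 = 5 + 13 = 18  true
C6: 4a2 + 3a5 = 4(13) + 3(20) = 112, not 111  false
C7: a7 - a5 = 4 - 20 = -16  true
C8: a5 + a1 = 20 + 1 = 21; 21 ≤ 21  true
C9: a2 + a7 = 13 + 4 = 17; 17 < 20  true
C10: a1 = 1 lies in [1, 2]  true
C11: a5 - a7 = 20 - 4 = 16  true
C12: |20 - 5| = 15; 15 > 13, exceeds bound 13  false

No — constraints 4, 6, and 12 are not satisfied.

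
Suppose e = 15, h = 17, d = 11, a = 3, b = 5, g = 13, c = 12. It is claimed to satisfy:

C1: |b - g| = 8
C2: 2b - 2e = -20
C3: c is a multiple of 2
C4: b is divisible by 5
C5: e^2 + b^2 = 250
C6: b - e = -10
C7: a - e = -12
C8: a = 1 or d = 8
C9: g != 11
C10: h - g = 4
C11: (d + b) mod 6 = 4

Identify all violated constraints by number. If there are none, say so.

Violated: 8.

C1: |5 - 13| = 8  ✓
C2: 2b - 2e = 2(5) - 2(15) = -20  ✓
C3: 12 / 2 = 6, so 2 divides 12  ✓
C4: 5 / 5 = 1, so 5 divides 5  ✓
C5: e^2 + b^2 = 15^2 + 5^2 = 225 + 25 = 250  ✓
C6: b - e = 5 - 15 = -10  ✓
C7: a - e = 3 - 15 = -12  ✓
C8: a = 3 ≠ 1 and d = 11 ≠ 8; both disjuncts false  ✗
C9: g = 13, and 13 ≠ 11  ✓
C10: h - g = 17 - 13 = 4  ✓
C11: d + b = 16; 16 mod 6 = 4  ✓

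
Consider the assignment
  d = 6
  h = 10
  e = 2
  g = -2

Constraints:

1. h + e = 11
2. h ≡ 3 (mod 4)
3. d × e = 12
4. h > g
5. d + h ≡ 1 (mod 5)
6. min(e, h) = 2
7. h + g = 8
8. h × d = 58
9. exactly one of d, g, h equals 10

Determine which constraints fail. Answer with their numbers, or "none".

Constraints 1, 2, and 8 are violated.

1. h + e = 10 + 2 = 12, not 11 — violated.
2. 10 mod 4 = 2, not 3 — violated.
3. d × e = 6 × 2 = 12 — OK.
4. h = 10, g = -2; 10 > -2 — OK.
5. d + h = 16; 16 mod 5 = 1 — OK.
6. min(2, 10) = 2 — OK.
7. h + g = 10 + (-2) = 8 — OK.
8. h × d = 10 × 6 = 60, not 58 — violated.
9. d=6, g=-2, h=10; 1 of them equals 10 — OK.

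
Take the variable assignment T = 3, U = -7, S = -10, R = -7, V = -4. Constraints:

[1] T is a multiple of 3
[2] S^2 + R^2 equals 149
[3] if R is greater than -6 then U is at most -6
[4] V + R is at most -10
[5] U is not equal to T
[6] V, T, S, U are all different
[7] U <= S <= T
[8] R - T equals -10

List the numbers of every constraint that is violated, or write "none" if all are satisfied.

[1] 3 / 3 = 1, so 3 divides 3  ✔
[2] S^2 + R^2 = (-10)^2 + (-7)^2 = 100 + 49 = 149  ✔
[3] R = -7, not > -6; antecedent false, conditional vacuously true  ✔
[4] V + R = -4 + (-7) = -11; -11 ≤ -10  ✔
[5] U = -7, T = 3; distinct  ✔
[6] values -4, 3, -10, -7 are pairwise distinct  ✔
[7] values -7, -10, 3; U = -7 is not <= S = -10  ✘
[8] R - T = -7 - 3 = -10  ✔

Constraint 7 is violated.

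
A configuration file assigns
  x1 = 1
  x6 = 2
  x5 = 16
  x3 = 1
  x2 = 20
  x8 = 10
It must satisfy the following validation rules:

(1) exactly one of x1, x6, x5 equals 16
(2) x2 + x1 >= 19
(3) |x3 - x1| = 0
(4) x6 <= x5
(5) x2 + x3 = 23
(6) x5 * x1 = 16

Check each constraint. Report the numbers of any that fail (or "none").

(1) x1=1, x6=2, x5=16; 1 of them equals 16 — OK.
(2) x2 + x1 = 20 + 1 = 21; 21 ≥ 19 — OK.
(3) |1 - 1| = 0 — OK.
(4) x6 = 2, x5 = 16; 2 ≤ 16 — OK.
(5) x2 + x3 = 20 + 1 = 21, not 23 — violated.
(6) x5 * x1 = 16 * 1 = 16 — OK.

No — constraint 5 is not satisfied.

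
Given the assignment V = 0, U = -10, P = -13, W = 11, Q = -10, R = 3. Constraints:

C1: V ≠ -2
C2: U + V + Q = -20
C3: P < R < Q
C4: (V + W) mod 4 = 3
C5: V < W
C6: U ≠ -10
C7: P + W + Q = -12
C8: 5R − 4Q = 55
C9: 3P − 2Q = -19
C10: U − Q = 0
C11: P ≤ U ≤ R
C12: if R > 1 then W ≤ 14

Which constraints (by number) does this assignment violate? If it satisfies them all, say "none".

C1: V = 0, and 0 ≠ -2 — OK.
C2: U + V + Q = -10 + 0 + (-10) = -20 — OK.
C3: values -13, 3, -10; R = 3 is not < Q = -10 — violated.
C4: V + W = 11; 11 mod 4 = 3 — OK.
C5: V = 0, W = 11; 0 < 11 — OK.
C6: U = -10, but -10 is required to differ — violated.
C7: P + W + Q = -13 + 11 + (-10) = -12 — OK.
C8: 5R − 4Q = 5(3) − 4(-10) = 55 — OK.
C9: 3P − 2Q = 3(-13) − 2(-10) = -19 — OK.
C10: U − Q = -10 − (-10) = 0 — OK.
C11: values -13 ≤ -10 ≤ 3 — OK.
C12: R = 3 > 1, so we need W ≤ 14; W = 11 ≤ 14 — OK.

Violated: 3 and 6.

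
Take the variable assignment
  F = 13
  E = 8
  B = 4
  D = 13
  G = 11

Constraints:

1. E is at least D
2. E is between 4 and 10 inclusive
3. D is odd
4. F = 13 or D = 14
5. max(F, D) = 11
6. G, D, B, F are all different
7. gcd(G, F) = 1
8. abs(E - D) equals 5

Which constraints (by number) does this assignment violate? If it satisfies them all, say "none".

Constraints 1, 5, 6 are violated.

1. E = 8, D = 13; 8 < 13 (want ≥) — does not hold.
2. E = 8 lies in [4, 10] — holds.
3. D = 13 is odd — holds.
4. F = 13 = 13 (first disjunct) — holds.
5. max(13, 13) = 13, not 11 — does not hold.
6. D = F = 13, not all different — does not hold.
7. gcd(11, 13) = 1 — holds.
8. abs(8 - 13) = 5 — holds.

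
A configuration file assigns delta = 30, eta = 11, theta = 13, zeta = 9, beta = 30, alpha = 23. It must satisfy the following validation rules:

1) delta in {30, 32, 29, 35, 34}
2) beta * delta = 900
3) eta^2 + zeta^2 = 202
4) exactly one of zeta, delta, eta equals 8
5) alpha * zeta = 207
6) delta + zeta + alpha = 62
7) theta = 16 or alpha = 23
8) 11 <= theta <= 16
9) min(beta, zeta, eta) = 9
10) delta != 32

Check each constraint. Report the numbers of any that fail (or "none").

1) delta = 30 is in {30, 32, 29, 35, 34} — satisfied.
2) beta * delta = 30 * 30 = 900 — satisfied.
3) eta^2 + zeta^2 = 11^2 + 9^2 = 121 + 81 = 202 — satisfied.
4) zeta=9, delta=30, eta=11; 0 of them equal 8, not exactly one — violated.
5) alpha * zeta = 23 * 9 = 207 — satisfied.
6) delta + zeta + alpha = 30 + 9 + 23 = 62 — satisfied.
7) theta = 13 ≠ 16, but alpha = 23 = 23 (second disjunct) — satisfied.
8) theta = 13 lies in [11, 16] — satisfied.
9) min(30, 9, 11) = 9 — satisfied.
10) delta = 30, and 30 ≠ 32 — satisfied.

Constraint 4 does not hold.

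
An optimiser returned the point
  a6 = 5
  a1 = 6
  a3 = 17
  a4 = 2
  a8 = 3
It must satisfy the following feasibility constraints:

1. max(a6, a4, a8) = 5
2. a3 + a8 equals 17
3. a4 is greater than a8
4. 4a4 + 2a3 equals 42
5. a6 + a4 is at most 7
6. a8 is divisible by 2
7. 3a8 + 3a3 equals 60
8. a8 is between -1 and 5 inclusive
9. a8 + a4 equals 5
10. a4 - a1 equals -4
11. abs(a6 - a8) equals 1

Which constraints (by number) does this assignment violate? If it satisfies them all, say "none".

Constraints 2, 3, 6, and 11 do not hold.

1. max(5, 2, 3) = 5 — holds.
2. a3 + a8 = 17 + 3 = 20, not 17 — fails.
3. a4 = 2, a8 = 3; 2 ≤ 3 (want >) — fails.
4. 4a4 + 2a3 = 4(2) + 2(17) = 42 — holds.
5. a6 + a4 = 5 + 2 = 7; 7 ≤ 7 — holds.
6. 3 = 2*1 + 1, so 2 does not divide 3 — fails.
7. 3a8 + 3a3 = 3(3) + 3(17) = 60 — holds.
8. a8 = 3 lies in [-1, 5] — holds.
9. a8 + a4 = 3 + 2 = 5 — holds.
10. a4 - a1 = 2 - 6 = -4 — holds.
11. abs(5 - 3) = 2, not 1 — fails.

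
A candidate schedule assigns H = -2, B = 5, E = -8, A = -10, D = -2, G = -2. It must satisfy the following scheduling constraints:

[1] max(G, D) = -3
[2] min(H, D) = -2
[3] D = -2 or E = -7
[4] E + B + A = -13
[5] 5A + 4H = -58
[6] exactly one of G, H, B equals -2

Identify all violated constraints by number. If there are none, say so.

The assignment fails constraints 1, 6.

[1] max(-2, -2) = -2, not -3  false
[2] min(-2, -2) = -2  true
[3] D = -2 = -2 (first disjunct)  true
[4] E + B + A = -8 + 5 + (-10) = -13  true
[5] 5A + 4H = 5(-10) + 4(-2) = -58  true
[6] G=-2, H=-2, B=5; 2 of them equal -2, not exactly one  false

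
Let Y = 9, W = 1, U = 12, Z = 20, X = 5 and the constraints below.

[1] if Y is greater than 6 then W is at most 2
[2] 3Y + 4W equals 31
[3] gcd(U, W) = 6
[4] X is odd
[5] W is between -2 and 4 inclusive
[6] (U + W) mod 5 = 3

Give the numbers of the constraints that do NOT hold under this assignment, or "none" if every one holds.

Constraint 3 is violated.

[1] Y = 9 > 6, so we need W ≤ 2; W = 1 ≤ 2 — satisfied.
[2] 3Y + 4W = 3(9) + 4(1) = 31 — satisfied.
[3] gcd(12, 1) = 1, not 6 — violated.
[4] X = 5 is odd — satisfied.
[5] W = 1 lies in [-2, 4] — satisfied.
[6] U + W = 13; 13 mod 5 = 3 — satisfied.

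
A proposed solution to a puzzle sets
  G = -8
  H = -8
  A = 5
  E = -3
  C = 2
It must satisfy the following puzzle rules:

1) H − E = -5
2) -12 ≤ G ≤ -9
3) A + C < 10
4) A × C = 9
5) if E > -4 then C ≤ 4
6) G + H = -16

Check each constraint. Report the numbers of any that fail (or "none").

Violated: 2 and 4.

1) H − E = -8 − (-3) = -5  yes
2) G = -8 is outside [-12, -9]  no
3) A + C = 5 + 2 = 7; 7 < 10  yes
4) A × C = 5 × 2 = 10, not 9  no
5) E = -3 > -4, so we need C ≤ 4; C = 2 ≤ 4  yes
6) G + H = -8 + (-8) = -16  yes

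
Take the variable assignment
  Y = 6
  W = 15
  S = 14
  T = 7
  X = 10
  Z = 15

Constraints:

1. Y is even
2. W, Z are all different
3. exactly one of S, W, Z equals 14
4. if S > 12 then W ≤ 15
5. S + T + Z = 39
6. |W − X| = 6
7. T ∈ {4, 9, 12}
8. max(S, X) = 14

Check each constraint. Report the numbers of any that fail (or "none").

Constraints 2, 5, 6, and 7 do not hold.

1. Y = 6 is even  true
2. W = Z = 15, not all different  false
3. S=14, W=15, Z=15; 1 of them equals 14  true
4. S = 14 > 12, so we need W ≤ 15; W = 15 ≤ 15  true
5. S + T + Z = 14 + 7 + 15 = 36, not 39  false
6. |15 − 10| = 5, not 6  false
7. T = 7 is not in {4, 9, 12}  false
8. max(14, 10) = 14  true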